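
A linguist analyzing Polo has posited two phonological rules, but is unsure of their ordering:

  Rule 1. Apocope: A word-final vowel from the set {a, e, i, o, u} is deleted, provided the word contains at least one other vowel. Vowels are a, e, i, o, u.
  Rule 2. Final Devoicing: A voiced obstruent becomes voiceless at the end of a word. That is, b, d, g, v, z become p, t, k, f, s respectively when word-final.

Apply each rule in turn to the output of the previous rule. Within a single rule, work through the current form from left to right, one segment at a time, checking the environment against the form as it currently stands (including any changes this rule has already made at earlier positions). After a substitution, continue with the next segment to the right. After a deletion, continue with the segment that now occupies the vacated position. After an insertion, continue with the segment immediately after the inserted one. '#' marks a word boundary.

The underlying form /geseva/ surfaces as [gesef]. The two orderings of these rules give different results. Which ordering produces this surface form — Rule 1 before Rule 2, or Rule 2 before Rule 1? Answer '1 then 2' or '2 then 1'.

Order 1 then 2:
  1 Apocope: [geseva] → [gesev]
  2 Final Devoicing: [gesev] → [gesef]
  result: [gesef]
Order 2 then 1:
  2 Final Devoicing: no change — [geseva]
  1 Apocope: [geseva] → [gesev]
  result: [gesev]

1 then 2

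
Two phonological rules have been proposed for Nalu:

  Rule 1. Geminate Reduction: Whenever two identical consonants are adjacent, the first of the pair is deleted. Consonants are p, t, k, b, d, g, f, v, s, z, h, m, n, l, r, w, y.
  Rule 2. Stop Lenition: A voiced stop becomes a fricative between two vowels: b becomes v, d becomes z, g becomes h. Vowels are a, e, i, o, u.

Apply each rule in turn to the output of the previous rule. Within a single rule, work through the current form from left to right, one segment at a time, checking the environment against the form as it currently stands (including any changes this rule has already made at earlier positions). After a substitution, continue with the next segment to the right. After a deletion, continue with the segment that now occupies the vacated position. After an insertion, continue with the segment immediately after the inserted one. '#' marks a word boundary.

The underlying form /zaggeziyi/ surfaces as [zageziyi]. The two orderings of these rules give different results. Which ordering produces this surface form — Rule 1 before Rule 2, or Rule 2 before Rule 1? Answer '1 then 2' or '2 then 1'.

Order 1 then 2:
  1 Geminate Reduction: [zaggeziyi] → [zageziyi]
  2 Stop Lenition: [zageziyi] → [zaheziyi]
  result: [zaheziyi]
Order 2 then 1:
  2 Stop Lenition: no change — [zaggeziyi]
  1 Geminate Reduction: [zaggeziyi] → [zageziyi]
  result: [zageziyi]

2 then 1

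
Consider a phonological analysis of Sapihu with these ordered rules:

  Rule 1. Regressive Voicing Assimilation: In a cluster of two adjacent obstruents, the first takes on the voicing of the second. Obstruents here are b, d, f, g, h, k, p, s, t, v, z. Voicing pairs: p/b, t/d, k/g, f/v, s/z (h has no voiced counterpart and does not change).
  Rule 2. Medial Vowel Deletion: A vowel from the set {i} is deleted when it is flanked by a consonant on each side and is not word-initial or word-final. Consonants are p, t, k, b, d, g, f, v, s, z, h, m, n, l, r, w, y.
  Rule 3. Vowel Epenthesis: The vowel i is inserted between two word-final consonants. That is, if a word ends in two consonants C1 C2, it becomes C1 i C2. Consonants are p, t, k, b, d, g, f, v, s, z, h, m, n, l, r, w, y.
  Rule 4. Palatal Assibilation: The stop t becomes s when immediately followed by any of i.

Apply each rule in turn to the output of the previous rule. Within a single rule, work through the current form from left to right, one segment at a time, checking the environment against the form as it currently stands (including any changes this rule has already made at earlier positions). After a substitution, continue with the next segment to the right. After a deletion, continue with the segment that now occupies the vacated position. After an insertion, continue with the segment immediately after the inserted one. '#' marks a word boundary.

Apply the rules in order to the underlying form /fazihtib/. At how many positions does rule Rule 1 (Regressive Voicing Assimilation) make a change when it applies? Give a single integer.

Rule 1 Regressive Voicing Assimilation: no change — [fazihtib]
Rule 2 Medial Vowel Deletion: [fazihtib] → [fazhtb]
Rule 3 Vowel Epenthesis: [fazhtb] → [fazhtib]
Rule 4 Palatal Assibilation: [fazhtib] → [fazhsib]
Rule Rule 1 changed 0 position(s).

0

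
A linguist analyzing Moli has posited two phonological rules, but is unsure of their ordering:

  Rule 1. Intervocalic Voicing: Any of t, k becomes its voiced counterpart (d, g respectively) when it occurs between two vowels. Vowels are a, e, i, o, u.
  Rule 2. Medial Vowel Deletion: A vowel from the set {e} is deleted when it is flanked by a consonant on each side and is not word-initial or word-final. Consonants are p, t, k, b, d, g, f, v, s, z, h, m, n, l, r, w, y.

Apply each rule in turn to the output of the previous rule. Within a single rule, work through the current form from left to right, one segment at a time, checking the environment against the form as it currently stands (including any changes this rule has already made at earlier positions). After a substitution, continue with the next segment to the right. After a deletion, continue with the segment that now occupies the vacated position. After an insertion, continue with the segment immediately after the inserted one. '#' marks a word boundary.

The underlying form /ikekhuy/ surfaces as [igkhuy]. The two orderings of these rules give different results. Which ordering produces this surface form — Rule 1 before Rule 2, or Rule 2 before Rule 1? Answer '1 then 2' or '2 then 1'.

1 then 2

Order 1 then 2:
  1 Intervocalic Voicing: [ikekhuy] → [igekhuy]
  2 Medial Vowel Deletion: [igekhuy] → [igkhuy]
  result: [igkhuy]
Order 2 then 1:
  2 Medial Vowel Deletion: [ikekhuy] → [ikkhuy]
  1 Intervocalic Voicing: no change — [ikkhuy]
  result: [ikkhuy]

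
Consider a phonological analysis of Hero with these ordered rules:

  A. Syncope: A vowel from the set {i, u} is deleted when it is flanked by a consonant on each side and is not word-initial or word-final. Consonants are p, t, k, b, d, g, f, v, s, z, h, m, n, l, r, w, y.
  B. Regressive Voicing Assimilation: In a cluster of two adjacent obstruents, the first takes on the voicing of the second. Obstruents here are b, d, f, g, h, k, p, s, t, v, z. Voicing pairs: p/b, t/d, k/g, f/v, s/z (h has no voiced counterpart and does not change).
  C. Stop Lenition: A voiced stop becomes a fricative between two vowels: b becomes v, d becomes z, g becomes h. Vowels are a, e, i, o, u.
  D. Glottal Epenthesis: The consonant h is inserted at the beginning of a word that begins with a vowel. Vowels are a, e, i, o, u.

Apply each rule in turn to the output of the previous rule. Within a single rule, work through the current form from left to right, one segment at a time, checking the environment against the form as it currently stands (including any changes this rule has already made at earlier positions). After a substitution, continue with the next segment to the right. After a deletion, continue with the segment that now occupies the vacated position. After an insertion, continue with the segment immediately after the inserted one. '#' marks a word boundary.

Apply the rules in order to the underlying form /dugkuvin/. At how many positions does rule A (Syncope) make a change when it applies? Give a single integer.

A Syncope: [dugkuvin] → [dgkvn]
B Regressive Voicing Assimilation: [dgkvn] → [dkgvn]
C Stop Lenition: no change — [dkgvn]
D Glottal Epenthesis: no change — [dkgvn]
Rule A changed 3 position(s).

3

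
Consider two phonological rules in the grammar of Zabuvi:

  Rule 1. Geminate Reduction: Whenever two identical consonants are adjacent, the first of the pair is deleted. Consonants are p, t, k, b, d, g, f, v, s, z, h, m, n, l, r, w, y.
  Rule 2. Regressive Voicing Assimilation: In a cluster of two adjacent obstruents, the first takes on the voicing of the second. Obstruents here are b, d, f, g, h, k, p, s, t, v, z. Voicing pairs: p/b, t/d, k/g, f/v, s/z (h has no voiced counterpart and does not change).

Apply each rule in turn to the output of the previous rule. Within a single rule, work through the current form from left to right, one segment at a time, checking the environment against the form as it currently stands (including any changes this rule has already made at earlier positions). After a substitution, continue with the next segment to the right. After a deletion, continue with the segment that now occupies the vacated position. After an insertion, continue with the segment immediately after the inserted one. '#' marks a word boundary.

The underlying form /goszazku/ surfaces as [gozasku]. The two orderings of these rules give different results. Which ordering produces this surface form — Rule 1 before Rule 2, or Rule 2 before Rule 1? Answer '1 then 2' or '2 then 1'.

2 then 1

Order 1 then 2:
  1 Geminate Reduction: no change — [goszazku]
  2 Regressive Voicing Assimilation: [goszazku] → [gozzasku]
  result: [gozzasku]
Order 2 then 1:
  2 Regressive Voicing Assimilation: [goszazku] → [gozzasku]
  1 Geminate Reduction: [gozzasku] → [gozasku]
  result: [gozasku]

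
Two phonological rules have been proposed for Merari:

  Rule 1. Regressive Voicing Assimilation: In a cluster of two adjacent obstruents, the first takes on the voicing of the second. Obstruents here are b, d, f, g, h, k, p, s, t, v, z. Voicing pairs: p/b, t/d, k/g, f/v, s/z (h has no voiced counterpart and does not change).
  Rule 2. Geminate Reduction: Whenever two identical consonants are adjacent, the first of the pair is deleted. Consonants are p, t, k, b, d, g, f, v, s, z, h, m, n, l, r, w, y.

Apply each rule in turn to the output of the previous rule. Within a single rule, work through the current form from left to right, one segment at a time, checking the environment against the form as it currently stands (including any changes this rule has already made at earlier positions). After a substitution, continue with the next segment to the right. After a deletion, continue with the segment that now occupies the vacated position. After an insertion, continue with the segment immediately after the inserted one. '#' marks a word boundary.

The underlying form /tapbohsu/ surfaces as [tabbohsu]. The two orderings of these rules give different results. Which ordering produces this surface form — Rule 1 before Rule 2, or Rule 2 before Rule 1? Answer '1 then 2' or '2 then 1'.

Order 1 then 2:
  1 Regressive Voicing Assimilation: [tapbohsu] → [tabbohsu]
  2 Geminate Reduction: [tabbohsu] → [tabohsu]
  result: [tabohsu]
Order 2 then 1:
  2 Geminate Reduction: no change — [tapbohsu]
  1 Regressive Voicing Assimilation: [tapbohsu] → [tabbohsu]
  result: [tabbohsu]

2 then 1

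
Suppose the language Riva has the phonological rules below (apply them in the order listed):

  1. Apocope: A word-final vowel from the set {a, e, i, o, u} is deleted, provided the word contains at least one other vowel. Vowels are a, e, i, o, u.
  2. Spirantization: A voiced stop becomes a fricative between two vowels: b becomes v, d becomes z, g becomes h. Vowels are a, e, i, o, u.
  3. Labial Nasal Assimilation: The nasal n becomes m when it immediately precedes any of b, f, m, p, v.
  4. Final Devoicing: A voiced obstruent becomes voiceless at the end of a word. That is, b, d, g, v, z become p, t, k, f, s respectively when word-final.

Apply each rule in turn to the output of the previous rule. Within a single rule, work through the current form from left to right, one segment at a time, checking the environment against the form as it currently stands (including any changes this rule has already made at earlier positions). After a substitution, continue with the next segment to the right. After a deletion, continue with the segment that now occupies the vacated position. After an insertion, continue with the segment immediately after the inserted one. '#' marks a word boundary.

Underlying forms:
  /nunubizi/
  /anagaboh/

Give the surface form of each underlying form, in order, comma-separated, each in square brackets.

/nunubizi/:
  1 Apocope: [nunubizi] → [nunubiz]
  2 Spirantization: [nunubiz] → [nunuviz]
  3 Labial Nasal Assimilation: no change — [nunuviz]
  4 Final Devoicing: [nunuviz] → [nunuvis]
/anagaboh/:
  1 Apocope: no change — [anagaboh]
  2 Spirantization: [anagaboh] → [anahavoh]
  3 Labial Nasal Assimilation: no change — [anahavoh]
  4 Final Devoicing: no change — [anahavoh]

[nunuvis], [anahavoh]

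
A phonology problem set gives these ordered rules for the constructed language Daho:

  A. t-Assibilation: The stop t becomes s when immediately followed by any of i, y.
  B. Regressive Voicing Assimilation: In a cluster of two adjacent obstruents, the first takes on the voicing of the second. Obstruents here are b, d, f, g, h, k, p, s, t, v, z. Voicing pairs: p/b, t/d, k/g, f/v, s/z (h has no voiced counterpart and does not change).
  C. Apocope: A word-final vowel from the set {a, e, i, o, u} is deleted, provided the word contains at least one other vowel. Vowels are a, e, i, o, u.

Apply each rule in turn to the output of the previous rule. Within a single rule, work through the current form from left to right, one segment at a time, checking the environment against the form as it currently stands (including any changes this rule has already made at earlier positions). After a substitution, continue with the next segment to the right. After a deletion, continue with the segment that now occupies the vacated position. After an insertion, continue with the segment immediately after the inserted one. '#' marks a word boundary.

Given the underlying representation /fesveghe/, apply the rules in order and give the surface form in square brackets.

[fezvekh]

A t-Assibilation: no change — [fesveghe]
B Regressive Voicing Assimilation: [fesveghe] → [fezvekhe]
C Apocope: [fezvekhe] → [fezvekh]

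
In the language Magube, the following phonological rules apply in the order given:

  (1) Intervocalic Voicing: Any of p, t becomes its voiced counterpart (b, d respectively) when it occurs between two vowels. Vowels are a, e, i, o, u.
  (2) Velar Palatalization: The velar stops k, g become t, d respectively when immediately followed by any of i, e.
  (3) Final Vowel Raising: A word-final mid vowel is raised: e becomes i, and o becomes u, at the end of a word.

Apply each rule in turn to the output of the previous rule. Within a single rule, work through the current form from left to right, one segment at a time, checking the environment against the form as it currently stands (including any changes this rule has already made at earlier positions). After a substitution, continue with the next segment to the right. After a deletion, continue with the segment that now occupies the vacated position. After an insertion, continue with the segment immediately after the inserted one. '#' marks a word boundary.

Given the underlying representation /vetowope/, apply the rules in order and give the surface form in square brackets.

[vedowobi]

(1) Intervocalic Voicing: [vetowope] → [vedowobe]
(2) Velar Palatalization: no change — [vedowobe]
(3) Final Vowel Raising: [vedowobe] → [vedowobi]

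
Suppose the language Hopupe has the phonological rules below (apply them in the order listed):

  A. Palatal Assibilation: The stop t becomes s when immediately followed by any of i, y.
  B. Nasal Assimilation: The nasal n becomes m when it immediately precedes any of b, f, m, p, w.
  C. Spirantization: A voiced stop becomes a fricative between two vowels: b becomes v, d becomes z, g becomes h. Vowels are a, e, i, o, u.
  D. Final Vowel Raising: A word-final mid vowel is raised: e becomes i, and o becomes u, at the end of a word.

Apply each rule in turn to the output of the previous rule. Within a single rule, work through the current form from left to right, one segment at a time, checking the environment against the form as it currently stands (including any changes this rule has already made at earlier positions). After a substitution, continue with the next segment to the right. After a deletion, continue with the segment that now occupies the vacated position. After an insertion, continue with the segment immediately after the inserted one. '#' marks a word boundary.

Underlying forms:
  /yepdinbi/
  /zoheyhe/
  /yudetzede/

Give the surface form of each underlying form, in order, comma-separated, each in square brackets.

/yepdinbi/:
  A Palatal Assibilation: no change — [yepdinbi]
  B Nasal Assimilation: [yepdinbi] → [yepdimbi]
  C Spirantization: no change — [yepdimbi]
  D Final Vowel Raising: no change — [yepdimbi]
/zoheyhe/:
  A Palatal Assibilation: no change — [zoheyhe]
  B Nasal Assimilation: no change — [zoheyhe]
  C Spirantization: no change — [zoheyhe]
  D Final Vowel Raising: [zoheyhe] → [zoheyhi]
/yudetzede/:
  A Palatal Assibilation: no change — [yudetzede]
  B Nasal Assimilation: no change — [yudetzede]
  C Spirantization: [yudetzede] → [yuzetzeze]
  D Final Vowel Raising: [yuzetzeze] → [yuzetzezi]

[yepdimbi], [zoheyhi], [yuzetzezi]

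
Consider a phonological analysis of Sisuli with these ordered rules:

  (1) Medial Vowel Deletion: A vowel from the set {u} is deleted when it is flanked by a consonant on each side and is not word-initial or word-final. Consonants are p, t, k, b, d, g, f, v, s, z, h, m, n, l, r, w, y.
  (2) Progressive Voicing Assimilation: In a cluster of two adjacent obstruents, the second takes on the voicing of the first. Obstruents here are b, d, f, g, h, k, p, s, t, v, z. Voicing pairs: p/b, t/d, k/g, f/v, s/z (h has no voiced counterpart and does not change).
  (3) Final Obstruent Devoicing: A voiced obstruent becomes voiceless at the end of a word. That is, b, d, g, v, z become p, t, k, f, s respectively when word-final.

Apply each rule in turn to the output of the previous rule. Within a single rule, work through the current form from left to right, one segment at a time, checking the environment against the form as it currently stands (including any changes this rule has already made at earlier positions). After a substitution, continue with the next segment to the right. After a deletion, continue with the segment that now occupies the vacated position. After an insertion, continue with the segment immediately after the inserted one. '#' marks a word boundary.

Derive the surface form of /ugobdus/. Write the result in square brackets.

[ugobds]

(1) Medial Vowel Deletion: [ugobdus] → [ugobds]
(2) Progressive Voicing Assimilation: [ugobds] → [ugobdz]
(3) Final Obstruent Devoicing: [ugobdz] → [ugobds]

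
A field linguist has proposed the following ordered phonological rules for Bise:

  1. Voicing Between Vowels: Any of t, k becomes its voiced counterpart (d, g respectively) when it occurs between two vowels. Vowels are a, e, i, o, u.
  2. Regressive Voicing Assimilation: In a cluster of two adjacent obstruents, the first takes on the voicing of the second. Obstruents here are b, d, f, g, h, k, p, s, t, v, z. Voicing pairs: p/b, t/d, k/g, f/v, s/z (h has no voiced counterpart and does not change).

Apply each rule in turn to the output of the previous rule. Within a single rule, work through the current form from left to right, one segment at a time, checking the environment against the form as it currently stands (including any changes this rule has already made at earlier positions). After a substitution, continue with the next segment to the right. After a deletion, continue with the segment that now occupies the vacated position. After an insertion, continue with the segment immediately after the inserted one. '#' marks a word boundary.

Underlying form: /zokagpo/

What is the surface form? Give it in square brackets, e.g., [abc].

1 Voicing Between Vowels: [zokagpo] → [zogagpo]
2 Regressive Voicing Assimilation: [zogagpo] → [zogakpo]

[zogakpo]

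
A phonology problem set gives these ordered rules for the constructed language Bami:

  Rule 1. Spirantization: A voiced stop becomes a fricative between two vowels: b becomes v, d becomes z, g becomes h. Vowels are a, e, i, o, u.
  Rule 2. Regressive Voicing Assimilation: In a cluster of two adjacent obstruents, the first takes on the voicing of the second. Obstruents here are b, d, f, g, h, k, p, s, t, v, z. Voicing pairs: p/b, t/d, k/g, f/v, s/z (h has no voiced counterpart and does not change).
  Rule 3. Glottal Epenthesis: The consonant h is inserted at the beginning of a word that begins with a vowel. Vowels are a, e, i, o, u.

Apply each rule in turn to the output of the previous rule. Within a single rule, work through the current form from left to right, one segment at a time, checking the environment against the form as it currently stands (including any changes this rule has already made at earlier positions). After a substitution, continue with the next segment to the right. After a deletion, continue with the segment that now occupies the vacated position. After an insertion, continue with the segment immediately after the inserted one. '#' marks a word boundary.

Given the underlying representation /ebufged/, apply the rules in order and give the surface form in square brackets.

[hevuvged]

Rule 1 Spirantization: [ebufged] → [evufged]
Rule 2 Regressive Voicing Assimilation: [evufged] → [evuvged]
Rule 3 Glottal Epenthesis: [evuvged] → [hevuvged]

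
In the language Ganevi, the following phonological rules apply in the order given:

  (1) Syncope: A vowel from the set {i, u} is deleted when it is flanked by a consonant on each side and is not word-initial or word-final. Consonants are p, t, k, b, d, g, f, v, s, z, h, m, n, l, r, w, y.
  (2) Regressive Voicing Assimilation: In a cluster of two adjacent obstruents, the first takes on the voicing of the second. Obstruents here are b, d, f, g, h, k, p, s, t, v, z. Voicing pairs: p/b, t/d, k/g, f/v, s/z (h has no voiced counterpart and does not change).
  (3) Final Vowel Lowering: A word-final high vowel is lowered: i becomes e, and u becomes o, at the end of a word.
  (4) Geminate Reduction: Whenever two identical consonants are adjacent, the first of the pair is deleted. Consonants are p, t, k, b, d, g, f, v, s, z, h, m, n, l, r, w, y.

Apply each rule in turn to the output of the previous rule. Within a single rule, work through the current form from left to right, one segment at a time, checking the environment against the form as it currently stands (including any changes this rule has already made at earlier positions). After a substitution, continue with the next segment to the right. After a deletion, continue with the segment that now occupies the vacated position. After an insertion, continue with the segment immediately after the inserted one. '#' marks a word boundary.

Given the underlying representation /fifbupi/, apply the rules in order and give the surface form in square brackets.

[fvpe]

(1) Syncope: [fifbupi] → [ffbpi]
(2) Regressive Voicing Assimilation: [ffbpi] → [fvppi]
(3) Final Vowel Lowering: [fvppi] → [fvppe]
(4) Geminate Reduction: [fvppe] → [fvpe]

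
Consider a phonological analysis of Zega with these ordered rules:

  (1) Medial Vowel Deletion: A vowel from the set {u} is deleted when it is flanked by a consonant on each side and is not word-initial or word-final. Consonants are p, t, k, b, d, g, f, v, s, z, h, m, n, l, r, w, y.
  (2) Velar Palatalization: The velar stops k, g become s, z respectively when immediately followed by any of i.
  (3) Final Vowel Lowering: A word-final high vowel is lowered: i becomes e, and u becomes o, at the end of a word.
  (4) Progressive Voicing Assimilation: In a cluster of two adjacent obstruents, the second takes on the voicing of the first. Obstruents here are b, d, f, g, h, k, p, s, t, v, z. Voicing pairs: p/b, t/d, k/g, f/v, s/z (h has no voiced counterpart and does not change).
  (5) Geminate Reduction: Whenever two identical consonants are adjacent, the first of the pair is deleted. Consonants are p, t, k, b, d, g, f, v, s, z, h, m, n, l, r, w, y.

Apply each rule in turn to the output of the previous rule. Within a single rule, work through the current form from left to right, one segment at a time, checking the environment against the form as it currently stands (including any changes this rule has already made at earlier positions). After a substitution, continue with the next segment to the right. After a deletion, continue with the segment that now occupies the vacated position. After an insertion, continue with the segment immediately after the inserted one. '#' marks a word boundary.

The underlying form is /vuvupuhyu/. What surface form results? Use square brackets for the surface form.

[vbhyo]

(1) Medial Vowel Deletion: [vuvupuhyu] → [vvphyu]
(2) Velar Palatalization: no change — [vvphyu]
(3) Final Vowel Lowering: [vvphyu] → [vvphyo]
(4) Progressive Voicing Assimilation: [vvphyo] → [vvbhyo]
(5) Geminate Reduction: [vvbhyo] → [vbhyo]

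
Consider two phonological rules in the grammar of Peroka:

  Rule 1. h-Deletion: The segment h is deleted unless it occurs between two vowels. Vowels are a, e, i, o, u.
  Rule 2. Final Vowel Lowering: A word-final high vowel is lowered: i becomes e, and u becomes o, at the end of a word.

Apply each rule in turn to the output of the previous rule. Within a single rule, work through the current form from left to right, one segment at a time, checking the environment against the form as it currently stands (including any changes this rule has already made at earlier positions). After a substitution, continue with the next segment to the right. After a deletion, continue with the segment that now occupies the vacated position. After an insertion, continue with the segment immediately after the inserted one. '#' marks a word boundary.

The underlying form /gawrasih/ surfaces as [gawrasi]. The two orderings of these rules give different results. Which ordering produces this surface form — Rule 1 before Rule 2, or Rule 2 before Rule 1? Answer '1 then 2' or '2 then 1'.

Order 1 then 2:
  1 h-Deletion: [gawrasih] → [gawrasi]
  2 Final Vowel Lowering: [gawrasi] → [gawrase]
  result: [gawrase]
Order 2 then 1:
  2 Final Vowel Lowering: no change — [gawrasih]
  1 h-Deletion: [gawrasih] → [gawrasi]
  result: [gawrasi]

2 then 1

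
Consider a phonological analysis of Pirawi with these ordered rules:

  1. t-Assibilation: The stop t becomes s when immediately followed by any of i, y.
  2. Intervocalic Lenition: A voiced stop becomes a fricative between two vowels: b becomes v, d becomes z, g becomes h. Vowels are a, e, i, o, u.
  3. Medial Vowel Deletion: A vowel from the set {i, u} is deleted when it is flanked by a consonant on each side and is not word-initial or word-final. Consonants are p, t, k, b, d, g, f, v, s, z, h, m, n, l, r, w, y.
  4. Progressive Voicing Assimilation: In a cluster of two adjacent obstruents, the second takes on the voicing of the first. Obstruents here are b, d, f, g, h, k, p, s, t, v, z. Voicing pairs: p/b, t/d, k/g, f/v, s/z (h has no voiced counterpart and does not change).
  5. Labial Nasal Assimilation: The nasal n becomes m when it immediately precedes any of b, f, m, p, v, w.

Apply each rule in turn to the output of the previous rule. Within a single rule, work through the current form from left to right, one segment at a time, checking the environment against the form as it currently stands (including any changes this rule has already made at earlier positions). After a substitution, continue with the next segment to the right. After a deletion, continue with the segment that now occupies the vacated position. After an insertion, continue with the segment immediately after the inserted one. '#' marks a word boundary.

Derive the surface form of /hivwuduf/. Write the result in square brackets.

1 t-Assibilation: no change — [hivwuduf]
2 Intervocalic Lenition: [hivwuduf] → [hivwuzuf]
3 Medial Vowel Deletion: [hivwuzuf] → [hvwzf]
4 Progressive Voicing Assimilation: [hvwzf] → [hfwzv]
5 Labial Nasal Assimilation: no change — [hfwzv]

[hfwzv]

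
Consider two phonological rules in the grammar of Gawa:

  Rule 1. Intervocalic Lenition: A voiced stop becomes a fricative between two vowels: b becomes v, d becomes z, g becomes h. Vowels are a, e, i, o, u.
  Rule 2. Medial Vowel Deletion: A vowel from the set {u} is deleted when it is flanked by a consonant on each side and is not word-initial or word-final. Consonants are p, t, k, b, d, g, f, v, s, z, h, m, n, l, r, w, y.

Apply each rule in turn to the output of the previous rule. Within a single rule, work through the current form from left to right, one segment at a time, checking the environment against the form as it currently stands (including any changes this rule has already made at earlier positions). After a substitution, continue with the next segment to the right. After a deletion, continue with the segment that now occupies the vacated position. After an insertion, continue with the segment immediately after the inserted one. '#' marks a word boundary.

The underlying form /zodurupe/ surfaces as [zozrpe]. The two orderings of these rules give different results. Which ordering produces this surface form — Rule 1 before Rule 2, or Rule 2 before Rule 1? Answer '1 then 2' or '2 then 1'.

1 then 2

Order 1 then 2:
  1 Intervocalic Lenition: [zodurupe] → [zozurupe]
  2 Medial Vowel Deletion: [zozurupe] → [zozrpe]
  result: [zozrpe]
Order 2 then 1:
  2 Medial Vowel Deletion: [zodurupe] → [zodrpe]
  1 Intervocalic Lenition: no change — [zodrpe]
  result: [zodrpe]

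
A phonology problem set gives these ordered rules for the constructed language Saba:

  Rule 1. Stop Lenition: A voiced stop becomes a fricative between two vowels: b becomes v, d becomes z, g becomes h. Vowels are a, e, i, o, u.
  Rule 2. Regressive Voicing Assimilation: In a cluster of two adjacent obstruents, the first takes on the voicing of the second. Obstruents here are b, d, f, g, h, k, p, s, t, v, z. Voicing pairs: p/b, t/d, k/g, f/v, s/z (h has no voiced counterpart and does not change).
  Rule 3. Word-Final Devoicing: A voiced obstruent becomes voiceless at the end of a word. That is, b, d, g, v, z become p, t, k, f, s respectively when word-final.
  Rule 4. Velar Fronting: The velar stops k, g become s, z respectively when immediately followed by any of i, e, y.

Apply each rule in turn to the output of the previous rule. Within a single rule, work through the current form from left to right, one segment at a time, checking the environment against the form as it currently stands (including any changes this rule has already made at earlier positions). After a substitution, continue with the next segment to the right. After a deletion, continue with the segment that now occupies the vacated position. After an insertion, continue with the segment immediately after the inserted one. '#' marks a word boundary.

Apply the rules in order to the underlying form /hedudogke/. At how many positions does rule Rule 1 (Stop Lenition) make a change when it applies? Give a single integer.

Rule 1 Stop Lenition: [hedudogke] → [hezuzogke]
Rule 2 Regressive Voicing Assimilation: [hezuzogke] → [hezuzokke]
Rule 3 Word-Final Devoicing: no change — [hezuzokke]
Rule 4 Velar Fronting: [hezuzokke] → [hezuzokse]
Rule Rule 1 changed 2 position(s).

2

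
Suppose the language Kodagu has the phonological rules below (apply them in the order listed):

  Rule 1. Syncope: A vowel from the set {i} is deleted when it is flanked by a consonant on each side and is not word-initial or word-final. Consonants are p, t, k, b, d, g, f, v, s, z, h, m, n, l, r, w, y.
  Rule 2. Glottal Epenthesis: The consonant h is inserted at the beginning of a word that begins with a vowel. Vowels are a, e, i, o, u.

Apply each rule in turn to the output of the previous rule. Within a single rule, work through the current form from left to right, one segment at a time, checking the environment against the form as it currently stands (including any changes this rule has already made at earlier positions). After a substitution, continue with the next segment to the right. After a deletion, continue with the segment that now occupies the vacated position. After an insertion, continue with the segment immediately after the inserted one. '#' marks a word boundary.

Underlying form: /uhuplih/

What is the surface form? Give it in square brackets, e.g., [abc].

[huhuplh]

Rule 1 Syncope: [uhuplih] → [uhuplh]
Rule 2 Glottal Epenthesis: [uhuplh] → [huhuplh]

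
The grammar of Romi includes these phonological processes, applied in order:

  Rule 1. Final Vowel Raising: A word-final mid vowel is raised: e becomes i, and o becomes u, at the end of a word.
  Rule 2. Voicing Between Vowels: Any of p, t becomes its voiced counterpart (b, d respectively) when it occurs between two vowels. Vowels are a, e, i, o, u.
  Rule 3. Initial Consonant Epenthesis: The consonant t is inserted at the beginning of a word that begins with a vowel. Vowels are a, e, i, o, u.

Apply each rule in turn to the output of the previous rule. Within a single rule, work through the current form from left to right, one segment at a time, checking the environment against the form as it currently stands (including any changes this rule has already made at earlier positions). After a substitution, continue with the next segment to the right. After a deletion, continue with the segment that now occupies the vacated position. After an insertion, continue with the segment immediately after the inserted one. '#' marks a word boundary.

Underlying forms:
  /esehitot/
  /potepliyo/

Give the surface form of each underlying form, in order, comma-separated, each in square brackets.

/esehitot/:
  Rule 1 Final Vowel Raising: no change — [esehitot]
  Rule 2 Voicing Between Vowels: [esehitot] → [esehidot]
  Rule 3 Initial Consonant Epenthesis: [esehidot] → [tesehidot]
/potepliyo/:
  Rule 1 Final Vowel Raising: [potepliyo] → [potepliyu]
  Rule 2 Voicing Between Vowels: [potepliyu] → [podepliyu]
  Rule 3 Initial Consonant Epenthesis: no change — [podepliyu]

[tesehidot], [podepliyu]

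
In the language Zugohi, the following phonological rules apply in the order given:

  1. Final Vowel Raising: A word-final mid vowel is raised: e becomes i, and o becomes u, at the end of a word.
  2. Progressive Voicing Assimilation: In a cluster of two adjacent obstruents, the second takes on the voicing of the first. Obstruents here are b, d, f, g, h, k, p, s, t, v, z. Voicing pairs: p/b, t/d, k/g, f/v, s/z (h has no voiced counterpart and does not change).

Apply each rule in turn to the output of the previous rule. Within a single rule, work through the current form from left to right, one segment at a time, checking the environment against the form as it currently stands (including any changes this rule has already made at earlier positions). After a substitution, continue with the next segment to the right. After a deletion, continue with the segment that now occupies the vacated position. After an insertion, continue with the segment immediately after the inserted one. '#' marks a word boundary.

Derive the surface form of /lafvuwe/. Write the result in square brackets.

[laffuwi]

1 Final Vowel Raising: [lafvuwe] → [lafvuwi]
2 Progressive Voicing Assimilation: [lafvuwi] → [laffuwi]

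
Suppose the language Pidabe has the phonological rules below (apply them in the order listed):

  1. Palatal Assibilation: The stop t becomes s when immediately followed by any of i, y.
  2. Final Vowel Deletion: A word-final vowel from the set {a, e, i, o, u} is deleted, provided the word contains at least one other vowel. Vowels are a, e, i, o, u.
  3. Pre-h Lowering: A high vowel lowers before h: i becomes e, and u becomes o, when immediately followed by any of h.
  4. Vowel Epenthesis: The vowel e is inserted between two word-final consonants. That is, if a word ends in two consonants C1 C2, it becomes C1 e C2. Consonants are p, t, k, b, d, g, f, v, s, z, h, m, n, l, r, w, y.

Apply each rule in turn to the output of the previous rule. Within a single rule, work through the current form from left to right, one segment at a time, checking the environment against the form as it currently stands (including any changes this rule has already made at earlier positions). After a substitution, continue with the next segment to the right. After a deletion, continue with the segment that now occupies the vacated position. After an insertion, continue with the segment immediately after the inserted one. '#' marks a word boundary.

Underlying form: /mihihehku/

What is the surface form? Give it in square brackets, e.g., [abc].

1 Palatal Assibilation: no change — [mihihehku]
2 Final Vowel Deletion: [mihihehku] → [mihihehk]
3 Pre-h Lowering: [mihihehk] → [mehehehk]
4 Vowel Epenthesis: [mehehehk] → [mehehehek]

[mehehehek]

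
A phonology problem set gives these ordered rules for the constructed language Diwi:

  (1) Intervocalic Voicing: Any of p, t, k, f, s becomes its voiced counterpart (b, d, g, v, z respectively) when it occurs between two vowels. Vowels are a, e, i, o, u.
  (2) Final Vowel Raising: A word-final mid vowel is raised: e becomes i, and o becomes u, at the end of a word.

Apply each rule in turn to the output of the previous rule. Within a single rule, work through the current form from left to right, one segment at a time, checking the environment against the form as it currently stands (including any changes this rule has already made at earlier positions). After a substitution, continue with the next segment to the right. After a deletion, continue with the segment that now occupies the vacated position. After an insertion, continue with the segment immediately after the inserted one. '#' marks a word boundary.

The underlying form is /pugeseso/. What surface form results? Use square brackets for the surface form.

[pugezezu]

(1) Intervocalic Voicing: [pugeseso] → [pugezezo]
(2) Final Vowel Raising: [pugezezo] → [pugezezu]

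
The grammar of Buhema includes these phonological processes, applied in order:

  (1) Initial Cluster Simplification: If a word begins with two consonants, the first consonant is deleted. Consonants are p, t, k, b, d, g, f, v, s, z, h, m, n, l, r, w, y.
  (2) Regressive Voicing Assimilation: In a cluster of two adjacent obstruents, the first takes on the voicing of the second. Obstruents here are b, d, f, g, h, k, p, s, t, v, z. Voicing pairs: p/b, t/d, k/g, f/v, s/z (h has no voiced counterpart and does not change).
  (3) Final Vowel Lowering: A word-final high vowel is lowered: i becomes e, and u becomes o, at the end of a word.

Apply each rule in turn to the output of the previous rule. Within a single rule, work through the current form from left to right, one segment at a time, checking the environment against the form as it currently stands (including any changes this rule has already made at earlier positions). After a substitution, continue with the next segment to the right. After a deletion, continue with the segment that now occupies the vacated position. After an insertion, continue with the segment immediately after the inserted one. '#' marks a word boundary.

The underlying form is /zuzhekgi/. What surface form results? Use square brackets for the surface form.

(1) Initial Cluster Simplification: no change — [zuzhekgi]
(2) Regressive Voicing Assimilation: [zuzhekgi] → [zusheggi]
(3) Final Vowel Lowering: [zusheggi] → [zushegge]

[zushegge]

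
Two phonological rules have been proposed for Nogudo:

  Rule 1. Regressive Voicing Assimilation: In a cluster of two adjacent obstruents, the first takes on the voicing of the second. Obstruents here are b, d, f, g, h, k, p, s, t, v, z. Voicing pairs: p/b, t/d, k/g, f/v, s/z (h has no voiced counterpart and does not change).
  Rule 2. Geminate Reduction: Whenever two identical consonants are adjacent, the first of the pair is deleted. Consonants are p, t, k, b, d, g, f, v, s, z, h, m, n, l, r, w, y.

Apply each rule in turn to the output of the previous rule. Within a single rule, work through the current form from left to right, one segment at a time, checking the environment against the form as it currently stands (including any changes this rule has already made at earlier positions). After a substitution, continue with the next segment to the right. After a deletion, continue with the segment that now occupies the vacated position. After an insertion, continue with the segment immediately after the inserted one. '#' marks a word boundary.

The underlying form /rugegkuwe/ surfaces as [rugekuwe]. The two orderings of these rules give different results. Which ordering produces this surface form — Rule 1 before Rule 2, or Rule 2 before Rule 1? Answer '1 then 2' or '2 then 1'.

1 then 2

Order 1 then 2:
  1 Regressive Voicing Assimilation: [rugegkuwe] → [rugekkuwe]
  2 Geminate Reduction: [rugekkuwe] → [rugekuwe]
  result: [rugekuwe]
Order 2 then 1:
  2 Geminate Reduction: no change — [rugegkuwe]
  1 Regressive Voicing Assimilation: [rugegkuwe] → [rugekkuwe]
  result: [rugekkuwe]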